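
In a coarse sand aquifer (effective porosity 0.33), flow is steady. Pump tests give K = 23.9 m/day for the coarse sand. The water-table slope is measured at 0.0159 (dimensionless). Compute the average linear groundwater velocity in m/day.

Hydraulic gradient i = 0.0159.
Darcy flux q = K · i = 23.90 × 0.01590 = 0.3800 m/day.
Seepage velocity v = q / n_e = 0.3800 / 0.33 = 1.152 m/day.

1.15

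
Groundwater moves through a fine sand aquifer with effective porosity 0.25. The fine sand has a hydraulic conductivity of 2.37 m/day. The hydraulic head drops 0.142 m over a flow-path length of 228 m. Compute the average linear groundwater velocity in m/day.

0.00590

Hydraulic gradient i = Δh / L = 0.142 / 228 = 0.0006228.
Darcy flux q = K · i = 2.370 × 0.0006228 = 0.001476 m/day.
Seepage velocity v = q / n_e = 0.001476 / 0.25 = 0.005904 m/day.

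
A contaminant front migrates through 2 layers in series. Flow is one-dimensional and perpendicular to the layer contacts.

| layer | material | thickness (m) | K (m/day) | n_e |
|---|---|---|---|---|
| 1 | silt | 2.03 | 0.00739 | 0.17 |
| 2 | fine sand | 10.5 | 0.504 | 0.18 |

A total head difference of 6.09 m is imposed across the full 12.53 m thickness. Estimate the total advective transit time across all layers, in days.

108

With flow normal to the layers, continuity requires the same specific discharge q through every layer.
Σ(b_i/K_i) = 2.03/0.00739 + 10.5/0.504 = 295.5 d.
q = Δh / Σ(b_i/K_i) = 6.09 / 295.5 = 0.02061 m/day.
In each layer the seepage velocity is v_i = q/n_i, so the layer transit time is t_i = b_i·n_i / q:
  layer 1 (silt): t_1 = 2.03 × 0.17 / 0.02061 = 16.75 d
  layer 2 (fine sand): t_2 = 10.5 × 0.18 / 0.02061 = 91.72 d
Total t = Σ t_i = 108.5 days.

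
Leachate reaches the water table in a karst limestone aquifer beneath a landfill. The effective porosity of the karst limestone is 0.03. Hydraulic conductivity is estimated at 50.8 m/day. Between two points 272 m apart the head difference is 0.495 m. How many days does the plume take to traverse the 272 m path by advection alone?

Hydraulic gradient i = Δh / L = 0.495 / 272 = 0.001820.
Darcy flux q = K · i = 50.80 × 0.001820 = 0.09245 m/day.
Seepage velocity v = q / n_e = 0.09245 / 0.03 = 3.082 m/day.
Travel time t = L / v = 272 / 3.082 = 88.27 days.

88.3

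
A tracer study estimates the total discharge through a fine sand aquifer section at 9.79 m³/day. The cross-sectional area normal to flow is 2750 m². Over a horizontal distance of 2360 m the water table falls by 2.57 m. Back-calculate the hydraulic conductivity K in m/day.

3.27

Hydraulic gradient i = Δh / L = 2.57 / 2360 = 0.001089.
From Q = K·A·i, K = Q / (A·i) = 9.79 / (2750 × 0.001089) = 3.269 m/day.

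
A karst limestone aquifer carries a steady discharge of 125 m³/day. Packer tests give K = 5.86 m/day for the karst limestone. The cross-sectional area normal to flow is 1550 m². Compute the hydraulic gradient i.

From Q = K·A·i, i = Q / (K·A) = 125 / (5.860 × 1550) = 0.01376.

0.0138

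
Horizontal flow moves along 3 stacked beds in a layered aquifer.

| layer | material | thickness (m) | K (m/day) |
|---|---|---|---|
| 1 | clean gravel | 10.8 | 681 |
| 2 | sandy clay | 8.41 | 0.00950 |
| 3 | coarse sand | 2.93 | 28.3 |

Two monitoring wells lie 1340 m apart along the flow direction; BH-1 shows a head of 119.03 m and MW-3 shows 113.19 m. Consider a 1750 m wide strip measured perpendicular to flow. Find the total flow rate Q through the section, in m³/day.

Flow is parallel to layering, so each bed carries its own Darcy discharge and the transmissivities add.
Σ(K_i·b_i) = 681×10.8 + 0.00950×8.41 + 28.3×2.93 = 7438 m²/day.
Hydraulic gradient i = (119.03 − 113.19) / 1340 = 5.84 / 1340 = 0.004358.
Q = Σ(K_i·b_i) · W · i = 7438 × 1750 × 0.004358 = 56727 m³/day.

56700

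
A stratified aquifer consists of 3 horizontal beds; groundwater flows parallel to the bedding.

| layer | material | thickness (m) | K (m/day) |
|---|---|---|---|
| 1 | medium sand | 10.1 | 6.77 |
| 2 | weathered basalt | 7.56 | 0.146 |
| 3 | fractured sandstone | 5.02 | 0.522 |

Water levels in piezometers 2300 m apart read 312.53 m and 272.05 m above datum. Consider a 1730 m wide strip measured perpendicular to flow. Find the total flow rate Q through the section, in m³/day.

2200

Flow is parallel to layering, so each bed carries its own Darcy discharge and the transmissivities add.
Σ(K_i·b_i) = 6.77×10.1 + 0.146×7.56 + 0.522×5.02 = 72.10 m²/day.
Hydraulic gradient i = (312.53 − 272.05) / 2300 = 40.48 / 2300 = 0.01760.
Q = Σ(K_i·b_i) · W · i = 72.10 × 1730 × 0.01760 = 2195 m³/day.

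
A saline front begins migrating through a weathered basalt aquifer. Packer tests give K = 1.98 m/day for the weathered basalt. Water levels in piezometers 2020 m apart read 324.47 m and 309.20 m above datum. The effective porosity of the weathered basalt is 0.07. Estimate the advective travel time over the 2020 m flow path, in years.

Hydraulic gradient i = (324.47 − 309.20) / 2020 = 15.27 / 2020 = 0.007559.
Darcy flux q = K · i = 1.980 × 0.007559 = 0.01497 m/day.
Seepage velocity v = q / n_e = 0.01497 / 0.07 = 0.2138 m/day.
Travel time t = L / v = 2020 / 0.2138 = 9447 days = 25.86 years.

25.9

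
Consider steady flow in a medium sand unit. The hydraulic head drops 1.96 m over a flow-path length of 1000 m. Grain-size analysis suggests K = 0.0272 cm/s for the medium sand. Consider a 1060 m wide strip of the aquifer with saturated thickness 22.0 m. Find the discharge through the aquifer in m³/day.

Convert K: 0.0272 cm/s × 864 = 23.50 m/day.
Cross-sectional area A = 1060 × 22.0 = 23320 m².
Hydraulic gradient i = Δh / L = 1.96 / 1000 = 0.001960.
Darcy's law: Q = K · A · i = 23.50 × 23320 × 0.001960 = 1074 m³/day.

1070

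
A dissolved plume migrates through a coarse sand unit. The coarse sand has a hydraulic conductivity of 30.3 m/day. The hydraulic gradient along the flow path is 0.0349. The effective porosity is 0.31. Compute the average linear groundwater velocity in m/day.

3.41

Hydraulic gradient i = 0.0349.
Darcy flux q = K · i = 30.30 × 0.03490 = 1.057 m/day.
Seepage velocity v = q / n_e = 1.057 / 0.31 = 3.411 m/day.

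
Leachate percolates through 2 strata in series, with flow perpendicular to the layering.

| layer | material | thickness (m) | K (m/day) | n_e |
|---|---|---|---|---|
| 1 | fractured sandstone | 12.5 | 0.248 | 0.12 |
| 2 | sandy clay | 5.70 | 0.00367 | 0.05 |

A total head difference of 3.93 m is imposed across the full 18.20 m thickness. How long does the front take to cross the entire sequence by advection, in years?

1.99

With flow normal to the layers, continuity requires the same specific discharge q through every layer.
Σ(b_i/K_i) = 12.5/0.248 + 5.70/0.00367 = 1604 d.
q = Δh / Σ(b_i/K_i) = 3.93 / 1604 = 0.002451 m/day.
In each layer the seepage velocity is v_i = q/n_i, so the layer transit time is t_i = b_i·n_i / q:
  layer 1 (fractured sandstone): t_1 = 12.5 × 0.12 / 0.002451 = 612.0 d
  layer 2 (sandy clay): t_2 = 5.70 × 0.05 / 0.002451 = 116.3 d
Total t = Σ t_i = 728.3 days = 1.994 years.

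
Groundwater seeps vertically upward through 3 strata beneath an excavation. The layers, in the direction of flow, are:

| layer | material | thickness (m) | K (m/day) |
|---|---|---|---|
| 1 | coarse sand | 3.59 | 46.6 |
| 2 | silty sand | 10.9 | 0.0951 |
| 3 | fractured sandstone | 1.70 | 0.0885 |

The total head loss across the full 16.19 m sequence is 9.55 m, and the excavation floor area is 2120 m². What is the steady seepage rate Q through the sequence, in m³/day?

151

Flow is perpendicular to layering, so the layers act in series and the equivalent K is the thickness-weighted harmonic mean.
Total thickness L = 3.59 + 10.9 + 1.70 = 16.19 m.
Σ(b_i/K_i) = 3.59/46.6 + 10.9/0.0951 + 1.70/0.0885 = 133.9 d.
K_eq = L / Σ(b_i/K_i) = 16.19 / 133.9 = 0.1209 m/day.
Q = K_eq · A · (Δh/L) = 0.1209 × 2120 × (9.55/16.19) = 151.2 m³/day.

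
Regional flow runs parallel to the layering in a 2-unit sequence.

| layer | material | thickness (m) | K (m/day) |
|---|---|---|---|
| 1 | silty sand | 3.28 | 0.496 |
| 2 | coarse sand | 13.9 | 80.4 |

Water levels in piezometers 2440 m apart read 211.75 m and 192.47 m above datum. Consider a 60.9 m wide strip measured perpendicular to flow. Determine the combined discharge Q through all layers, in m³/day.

Flow is parallel to layering, so each bed carries its own Darcy discharge and the transmissivities add.
Σ(K_i·b_i) = 0.496×3.28 + 80.4×13.9 = 1119 m²/day.
Hydraulic gradient i = (211.75 − 192.47) / 2440 = 19.28 / 2440 = 0.007902.
Q = Σ(K_i·b_i) · W · i = 1119 × 60.9 × 0.007902 = 538.6 m³/day.

539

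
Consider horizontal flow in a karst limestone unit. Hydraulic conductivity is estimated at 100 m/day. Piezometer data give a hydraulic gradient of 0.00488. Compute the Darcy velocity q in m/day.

Hydraulic gradient i = 0.00488.
Specific discharge q = K · i = 100.0 × 0.004880 = 0.4880 m/day.

0.488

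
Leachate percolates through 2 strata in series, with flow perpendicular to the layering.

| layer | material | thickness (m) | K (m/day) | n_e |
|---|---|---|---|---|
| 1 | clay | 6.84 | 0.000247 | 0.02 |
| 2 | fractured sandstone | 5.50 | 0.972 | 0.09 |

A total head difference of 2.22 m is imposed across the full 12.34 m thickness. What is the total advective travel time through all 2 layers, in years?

With flow normal to the layers, continuity requires the same specific discharge q through every layer.
Σ(b_i/K_i) = 6.84/0.000247 + 5.50/0.972 = 27698 d.
q = Δh / Σ(b_i/K_i) = 2.22 / 27698 = 8.015e-05 m/day.
In each layer the seepage velocity is v_i = q/n_i, so the layer transit time is t_i = b_i·n_i / q:
  layer 1 (clay): t_1 = 6.84 × 0.02 / 8.015e-05 = 1707 d
  layer 2 (fractured sandstone): t_2 = 5.50 × 0.09 / 8.015e-05 = 6176 d
Total t = Σ t_i = 7883 days = 21.58 years.

21.6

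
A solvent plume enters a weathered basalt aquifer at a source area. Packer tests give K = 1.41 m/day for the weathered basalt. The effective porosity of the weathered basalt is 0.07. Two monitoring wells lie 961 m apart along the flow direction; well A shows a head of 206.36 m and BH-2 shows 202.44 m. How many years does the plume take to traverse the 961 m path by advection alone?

Hydraulic gradient i = (206.36 − 202.44) / 961 = 3.92 / 961 = 0.004079.
Darcy flux q = K · i = 1.410 × 0.004079 = 0.005752 m/day.
Seepage velocity v = q / n_e = 0.005752 / 0.07 = 0.08216 m/day.
Travel time t = L / v = 961 / 0.08216 = 11696 days = 32.02 years.

32.0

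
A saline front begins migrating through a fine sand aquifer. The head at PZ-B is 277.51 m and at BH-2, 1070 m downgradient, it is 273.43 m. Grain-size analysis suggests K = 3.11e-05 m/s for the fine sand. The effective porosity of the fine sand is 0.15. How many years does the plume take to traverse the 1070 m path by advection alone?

42.9

Convert K: 3.11e-05 m/s × 86400 = 2.687 m/day.
Hydraulic gradient i = (277.51 − 273.43) / 1070 = 4.08 / 1070 = 0.003813.
Darcy flux q = K · i = 2.687 × 0.003813 = 0.01025 m/day.
Seepage velocity v = q / n_e = 0.01025 / 0.15 = 0.06831 m/day.
Travel time t = L / v = 1070 / 0.06831 = 15665 days = 42.89 years.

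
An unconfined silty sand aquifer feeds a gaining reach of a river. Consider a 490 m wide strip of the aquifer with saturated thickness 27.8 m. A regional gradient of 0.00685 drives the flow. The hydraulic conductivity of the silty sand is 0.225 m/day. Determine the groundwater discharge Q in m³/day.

21.0

Cross-sectional area A = 490 × 27.8 = 13622 m².
Hydraulic gradient i = 0.00685.
Darcy's law: Q = K · A · i = 0.2250 × 13622 × 0.006850 = 20.99 m³/day.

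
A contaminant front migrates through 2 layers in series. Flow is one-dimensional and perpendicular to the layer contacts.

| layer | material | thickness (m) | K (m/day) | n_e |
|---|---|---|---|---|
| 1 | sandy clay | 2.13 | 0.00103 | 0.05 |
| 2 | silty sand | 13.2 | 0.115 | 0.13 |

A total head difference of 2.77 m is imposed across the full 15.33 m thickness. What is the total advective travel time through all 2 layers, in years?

3.93

With flow normal to the layers, continuity requires the same specific discharge q through every layer.
Σ(b_i/K_i) = 2.13/0.00103 + 13.2/0.115 = 2183 d.
q = Δh / Σ(b_i/K_i) = 2.77 / 2183 = 0.001269 m/day.
In each layer the seepage velocity is v_i = q/n_i, so the layer transit time is t_i = b_i·n_i / q:
  layer 1 (sandy clay): t_1 = 2.13 × 0.05 / 0.001269 = 83.92 d
  layer 2 (silty sand): t_2 = 13.2 × 0.13 / 0.001269 = 1352 d
Total t = Σ t_i = 1436 days = 3.932 years.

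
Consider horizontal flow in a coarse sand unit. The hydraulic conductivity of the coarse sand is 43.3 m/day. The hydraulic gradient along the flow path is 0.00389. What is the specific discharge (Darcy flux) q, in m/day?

0.168

Hydraulic gradient i = 0.00389.
Specific discharge q = K · i = 43.30 × 0.003890 = 0.1684 m/day.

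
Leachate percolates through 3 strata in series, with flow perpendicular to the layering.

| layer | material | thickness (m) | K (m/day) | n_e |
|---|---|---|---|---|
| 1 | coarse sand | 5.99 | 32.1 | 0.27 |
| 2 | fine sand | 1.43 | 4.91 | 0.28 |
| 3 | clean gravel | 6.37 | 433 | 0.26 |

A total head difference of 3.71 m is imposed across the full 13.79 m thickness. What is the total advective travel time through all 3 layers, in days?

With flow normal to the layers, continuity requires the same specific discharge q through every layer.
Σ(b_i/K_i) = 5.99/32.1 + 1.43/4.91 + 6.37/433 = 0.4926 d.
q = Δh / Σ(b_i/K_i) = 3.71 / 0.4926 = 7.532 m/day.
In each layer the seepage velocity is v_i = q/n_i, so the layer transit time is t_i = b_i·n_i / q:
  layer 1 (coarse sand): t_1 = 5.99 × 0.27 / 7.532 = 0.2147 d
  layer 2 (fine sand): t_2 = 1.43 × 0.28 / 7.532 = 0.05316 d
  layer 3 (clean gravel): t_3 = 6.37 × 0.26 / 7.532 = 0.2199 d
Total t = Σ t_i = 0.4878 days.

0.488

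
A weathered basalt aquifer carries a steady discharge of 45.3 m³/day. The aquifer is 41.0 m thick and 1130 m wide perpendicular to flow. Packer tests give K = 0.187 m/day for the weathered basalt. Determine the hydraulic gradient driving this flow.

0.00523

Cross-sectional area A = 1130 × 41.0 = 46330 m².
From Q = K·A·i, i = Q / (K·A) = 45.3 / (0.1870 × 46330) = 0.005229.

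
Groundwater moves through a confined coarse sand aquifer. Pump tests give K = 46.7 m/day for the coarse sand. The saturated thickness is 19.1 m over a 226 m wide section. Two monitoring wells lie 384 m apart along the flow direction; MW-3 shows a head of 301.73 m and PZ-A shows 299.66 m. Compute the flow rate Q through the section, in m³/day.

Cross-sectional area A = 226 × 19.1 = 4317 m².
Hydraulic gradient i = (301.73 − 299.66) / 384 = 2.07 / 384 = 0.005391.
Darcy's law: Q = K · A · i = 46.70 × 4317 × 0.005391 = 1087 m³/day.

1090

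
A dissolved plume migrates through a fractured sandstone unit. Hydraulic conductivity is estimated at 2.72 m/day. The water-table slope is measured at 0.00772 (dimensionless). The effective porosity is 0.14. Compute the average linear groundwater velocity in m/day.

Hydraulic gradient i = 0.00772.
Darcy flux q = K · i = 2.720 × 0.007720 = 0.02100 m/day.
Seepage velocity v = q / n_e = 0.02100 / 0.14 = 0.1500 m/day.

0.150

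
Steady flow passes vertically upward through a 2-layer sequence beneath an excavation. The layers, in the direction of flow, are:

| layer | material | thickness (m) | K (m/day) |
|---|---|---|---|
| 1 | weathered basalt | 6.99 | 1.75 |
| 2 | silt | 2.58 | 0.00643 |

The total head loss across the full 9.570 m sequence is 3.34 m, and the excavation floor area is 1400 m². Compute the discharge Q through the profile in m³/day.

Flow is perpendicular to layering, so the layers act in series and the equivalent K is the thickness-weighted harmonic mean.
Total thickness L = 6.99 + 2.58 = 9.570 m.
Σ(b_i/K_i) = 6.99/1.75 + 2.58/0.00643 = 405.2 d.
K_eq = L / Σ(b_i/K_i) = 9.570 / 405.2 = 0.02362 m/day.
Q = K_eq · A · (Δh/L) = 0.02362 × 1400 × (3.34/9.570) = 11.54 m³/day.

11.5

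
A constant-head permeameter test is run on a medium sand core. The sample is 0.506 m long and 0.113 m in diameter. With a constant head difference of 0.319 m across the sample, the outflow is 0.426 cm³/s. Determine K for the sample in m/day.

Cross-sectional area A = π·(d/2)² = π × (0.113/2)² = 0.01003 m².
Convert discharge: 0.426 cm³/s = 4.260e-07 m³/s.
Darcy's law rearranged: K = Q·L / (A·Δh) = 4.260e-07 × 0.506 / (0.01003 × 0.319) = 6.738e-05 m/s = 5.822 m/day.

5.82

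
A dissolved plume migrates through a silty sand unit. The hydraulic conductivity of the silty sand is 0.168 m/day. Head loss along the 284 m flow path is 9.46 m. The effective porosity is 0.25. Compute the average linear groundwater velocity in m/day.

Hydraulic gradient i = Δh / L = 9.46 / 284 = 0.03331.
Darcy flux q = K · i = 0.1680 × 0.03331 = 0.005596 m/day.
Seepage velocity v = q / n_e = 0.005596 / 0.25 = 0.02238 m/day.

0.0224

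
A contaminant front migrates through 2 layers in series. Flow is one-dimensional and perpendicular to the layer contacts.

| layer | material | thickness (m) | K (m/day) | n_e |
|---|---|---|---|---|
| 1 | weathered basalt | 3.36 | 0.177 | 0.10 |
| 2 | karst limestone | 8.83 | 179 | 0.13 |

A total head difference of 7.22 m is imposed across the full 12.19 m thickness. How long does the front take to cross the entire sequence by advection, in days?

3.91

With flow normal to the layers, continuity requires the same specific discharge q through every layer.
Σ(b_i/K_i) = 3.36/0.177 + 8.83/179 = 19.03 d.
q = Δh / Σ(b_i/K_i) = 7.22 / 19.03 = 0.3794 m/day.
In each layer the seepage velocity is v_i = q/n_i, so the layer transit time is t_i = b_i·n_i / q:
  layer 1 (weathered basalt): t_1 = 3.36 × 0.10 / 0.3794 = 0.8857 d
  layer 2 (karst limestone): t_2 = 8.83 × 0.13 / 0.3794 = 3.026 d
Total t = Σ t_i = 3.912 days.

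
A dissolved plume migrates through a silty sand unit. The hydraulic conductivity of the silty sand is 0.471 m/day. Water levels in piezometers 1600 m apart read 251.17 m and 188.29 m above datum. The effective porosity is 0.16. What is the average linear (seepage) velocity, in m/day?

Hydraulic gradient i = (251.17 − 188.29) / 1600 = 62.88 / 1600 = 0.03930.
Darcy flux q = K · i = 0.4710 × 0.03930 = 0.01851 m/day.
Seepage velocity v = q / n_e = 0.01851 / 0.16 = 0.1157 m/day.

0.116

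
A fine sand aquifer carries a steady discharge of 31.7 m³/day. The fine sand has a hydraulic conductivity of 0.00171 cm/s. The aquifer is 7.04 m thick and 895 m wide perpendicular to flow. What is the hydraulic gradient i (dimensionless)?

Convert K: 0.00171 cm/s × 864 = 1.477 m/day.
Cross-sectional area A = 895 × 7.04 = 6301 m².
From Q = K·A·i, i = Q / (K·A) = 31.7 / (1.477 × 6301) = 0.003405.

0.00341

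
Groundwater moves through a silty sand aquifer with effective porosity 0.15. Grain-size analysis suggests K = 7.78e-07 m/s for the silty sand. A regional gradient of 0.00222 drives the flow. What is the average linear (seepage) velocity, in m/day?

Convert K: 7.78e-07 m/s × 86400 = 0.06722 m/day.
Hydraulic gradient i = 0.00222.
Darcy flux q = K · i = 0.06722 × 0.002220 = 0.0001492 m/day.
Seepage velocity v = q / n_e = 0.0001492 / 0.15 = 0.0009948 m/day.

0.000995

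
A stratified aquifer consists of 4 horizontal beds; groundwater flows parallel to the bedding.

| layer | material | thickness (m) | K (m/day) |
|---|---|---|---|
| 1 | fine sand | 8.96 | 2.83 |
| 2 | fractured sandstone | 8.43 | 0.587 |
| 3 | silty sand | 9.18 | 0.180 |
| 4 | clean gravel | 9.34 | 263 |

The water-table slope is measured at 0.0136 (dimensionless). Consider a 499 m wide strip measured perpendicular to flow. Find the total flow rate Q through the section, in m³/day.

16900

Flow is parallel to layering, so each bed carries its own Darcy discharge and the transmissivities add.
Σ(K_i·b_i) = 2.83×8.96 + 0.587×8.43 + 0.180×9.18 + 263×9.34 = 2488 m²/day.
Hydraulic gradient i = 0.0136.
Q = Σ(K_i·b_i) · W · i = 2488 × 499 × 0.01360 = 16887 m³/day.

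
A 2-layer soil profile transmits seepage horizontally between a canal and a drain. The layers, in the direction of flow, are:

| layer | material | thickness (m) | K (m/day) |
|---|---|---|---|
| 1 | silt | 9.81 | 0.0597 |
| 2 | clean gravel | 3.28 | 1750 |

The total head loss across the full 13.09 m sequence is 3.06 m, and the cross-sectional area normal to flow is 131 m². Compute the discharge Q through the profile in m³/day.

2.44

Flow is perpendicular to layering, so the layers act in series and the equivalent K is the thickness-weighted harmonic mean.
Total thickness L = 9.81 + 3.28 = 13.09 m.
Σ(b_i/K_i) = 9.81/0.0597 + 3.28/1750 = 164.3 d.
K_eq = L / Σ(b_i/K_i) = 13.09 / 164.3 = 0.07966 m/day.
Q = K_eq · A · (Δh/L) = 0.07966 × 131 × (3.06/13.09) = 2.439 m³/day.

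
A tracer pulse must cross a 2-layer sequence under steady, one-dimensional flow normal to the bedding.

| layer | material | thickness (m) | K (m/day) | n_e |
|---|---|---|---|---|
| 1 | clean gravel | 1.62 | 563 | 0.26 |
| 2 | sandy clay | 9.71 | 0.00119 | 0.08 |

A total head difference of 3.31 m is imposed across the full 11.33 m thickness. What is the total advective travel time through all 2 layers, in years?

With flow normal to the layers, continuity requires the same specific discharge q through every layer.
Σ(b_i/K_i) = 1.62/563 + 9.71/0.00119 = 8160 d.
q = Δh / Σ(b_i/K_i) = 3.31 / 8160 = 0.0004057 m/day.
In each layer the seepage velocity is v_i = q/n_i, so the layer transit time is t_i = b_i·n_i / q:
  layer 1 (clean gravel): t_1 = 1.62 × 0.26 / 0.0004057 = 1038 d
  layer 2 (sandy clay): t_2 = 9.71 × 0.08 / 0.0004057 = 1915 d
Total t = Σ t_i = 2953 days = 8.086 years.

8.09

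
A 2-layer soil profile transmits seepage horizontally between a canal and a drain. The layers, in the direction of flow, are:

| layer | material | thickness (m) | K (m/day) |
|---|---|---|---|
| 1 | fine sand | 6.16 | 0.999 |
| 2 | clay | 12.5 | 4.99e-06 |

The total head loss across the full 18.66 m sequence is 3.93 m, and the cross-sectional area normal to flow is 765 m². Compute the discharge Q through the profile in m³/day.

0.00120

Flow is perpendicular to layering, so the layers act in series and the equivalent K is the thickness-weighted harmonic mean.
Total thickness L = 6.16 + 12.5 = 18.66 m.
Σ(b_i/K_i) = 6.16/0.999 + 12.5/4.99e-06 = 2.505e+06 d.
K_eq = L / Σ(b_i/K_i) = 18.66 / 2.505e+06 = 7.449e-06 m/day.
Q = K_eq · A · (Δh/L) = 7.449e-06 × 765 × (3.93/18.66) = 0.001200 m³/day.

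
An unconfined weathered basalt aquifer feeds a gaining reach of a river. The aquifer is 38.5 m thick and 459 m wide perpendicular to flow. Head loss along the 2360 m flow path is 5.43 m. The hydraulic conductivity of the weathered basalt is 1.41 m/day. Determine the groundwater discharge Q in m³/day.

57.3

Cross-sectional area A = 459 × 38.5 = 17672 m².
Hydraulic gradient i = Δh / L = 5.43 / 2360 = 0.002301.
Darcy's law: Q = K · A · i = 1.410 × 17672 × 0.002301 = 57.33 m³/day.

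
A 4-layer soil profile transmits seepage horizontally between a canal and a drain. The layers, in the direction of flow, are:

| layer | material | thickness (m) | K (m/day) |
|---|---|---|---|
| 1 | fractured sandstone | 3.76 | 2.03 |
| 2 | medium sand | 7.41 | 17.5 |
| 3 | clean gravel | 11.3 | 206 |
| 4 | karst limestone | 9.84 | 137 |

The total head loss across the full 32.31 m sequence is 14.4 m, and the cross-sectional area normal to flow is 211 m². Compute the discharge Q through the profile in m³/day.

1260

Flow is perpendicular to layering, so the layers act in series and the equivalent K is the thickness-weighted harmonic mean.
Total thickness L = 3.76 + 7.41 + 11.3 + 9.84 = 32.31 m.
Σ(b_i/K_i) = 3.76/2.03 + 7.41/17.5 + 11.3/206 + 9.84/137 = 2.402 d.
K_eq = L / Σ(b_i/K_i) = 32.31 / 2.402 = 13.45 m/day.
Q = K_eq · A · (Δh/L) = 13.45 × 211 × (14.4/32.31) = 1265 m³/day.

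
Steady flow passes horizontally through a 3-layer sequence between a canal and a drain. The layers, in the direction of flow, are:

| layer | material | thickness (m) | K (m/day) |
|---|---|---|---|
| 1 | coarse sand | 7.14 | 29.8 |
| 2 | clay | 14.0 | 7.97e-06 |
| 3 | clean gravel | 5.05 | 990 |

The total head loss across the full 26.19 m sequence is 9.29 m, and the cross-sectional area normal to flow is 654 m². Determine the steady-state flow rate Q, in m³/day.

0.00346

Flow is perpendicular to layering, so the layers act in series and the equivalent K is the thickness-weighted harmonic mean.
Total thickness L = 7.14 + 14.0 + 5.05 = 26.19 m.
Σ(b_i/K_i) = 7.14/29.8 + 14.0/7.97e-06 + 5.05/990 = 1.757e+06 d.
K_eq = L / Σ(b_i/K_i) = 26.19 / 1.757e+06 = 1.491e-05 m/day.
Q = K_eq · A · (Δh/L) = 1.491e-05 × 654 × (9.29/26.19) = 0.003459 m³/day.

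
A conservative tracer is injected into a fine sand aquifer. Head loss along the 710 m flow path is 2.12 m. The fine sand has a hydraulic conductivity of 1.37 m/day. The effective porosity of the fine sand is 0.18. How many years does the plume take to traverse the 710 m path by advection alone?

85.5

Hydraulic gradient i = Δh / L = 2.12 / 710 = 0.002986.
Darcy flux q = K · i = 1.370 × 0.002986 = 0.004091 m/day.
Seepage velocity v = q / n_e = 0.004091 / 0.18 = 0.02273 m/day.
Travel time t = L / v = 710 / 0.02273 = 31242 days = 85.53 years.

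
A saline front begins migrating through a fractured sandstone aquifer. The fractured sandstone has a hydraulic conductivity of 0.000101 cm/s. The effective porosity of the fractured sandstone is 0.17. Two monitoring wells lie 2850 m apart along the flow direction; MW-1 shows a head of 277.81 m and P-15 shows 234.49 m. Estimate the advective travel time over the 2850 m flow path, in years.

1000

Convert K: 0.000101 cm/s × 864 = 0.08726 m/day.
Hydraulic gradient i = (277.81 − 234.49) / 2850 = 43.32 / 2850 = 0.01520.
Darcy flux q = K · i = 0.08726 × 0.01520 = 0.001326 m/day.
Seepage velocity v = q / n_e = 0.001326 / 0.17 = 0.007802 m/day.
Travel time t = L / v = 2850 / 0.007802 = 3.653e+05 days = 1000 years.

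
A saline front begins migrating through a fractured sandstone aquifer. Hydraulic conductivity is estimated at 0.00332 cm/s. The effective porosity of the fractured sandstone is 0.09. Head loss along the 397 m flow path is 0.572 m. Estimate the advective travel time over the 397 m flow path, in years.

23.7

Convert K: 0.00332 cm/s × 864 = 2.868 m/day.
Hydraulic gradient i = Δh / L = 0.572 / 397 = 0.001441.
Darcy flux q = K · i = 2.868 × 0.001441 = 0.004133 m/day.
Seepage velocity v = q / n_e = 0.004133 / 0.09 = 0.04592 m/day.
Travel time t = L / v = 397 / 0.04592 = 8645 days = 23.67 years.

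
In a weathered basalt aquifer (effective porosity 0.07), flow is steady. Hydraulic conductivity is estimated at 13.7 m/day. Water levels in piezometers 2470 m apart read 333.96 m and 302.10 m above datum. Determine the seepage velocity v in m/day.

Hydraulic gradient i = (333.96 − 302.10) / 2470 = 31.86 / 2470 = 0.01290.
Darcy flux q = K · i = 13.70 × 0.01290 = 0.1767 m/day.
Seepage velocity v = q / n_e = 0.1767 / 0.07 = 2.524 m/day.

2.52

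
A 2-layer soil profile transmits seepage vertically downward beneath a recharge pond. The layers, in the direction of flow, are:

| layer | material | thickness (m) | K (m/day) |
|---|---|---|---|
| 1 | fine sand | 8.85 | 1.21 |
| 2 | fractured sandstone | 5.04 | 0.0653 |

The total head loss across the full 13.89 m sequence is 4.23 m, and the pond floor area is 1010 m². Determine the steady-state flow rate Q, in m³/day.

50.6

Flow is perpendicular to layering, so the layers act in series and the equivalent K is the thickness-weighted harmonic mean.
Total thickness L = 8.85 + 5.04 = 13.89 m.
Σ(b_i/K_i) = 8.85/1.21 + 5.04/0.0653 = 84.50 d.
K_eq = L / Σ(b_i/K_i) = 13.89 / 84.50 = 0.1644 m/day.
Q = K_eq · A · (Δh/L) = 0.1644 × 1010 × (4.23/13.89) = 50.56 m³/day.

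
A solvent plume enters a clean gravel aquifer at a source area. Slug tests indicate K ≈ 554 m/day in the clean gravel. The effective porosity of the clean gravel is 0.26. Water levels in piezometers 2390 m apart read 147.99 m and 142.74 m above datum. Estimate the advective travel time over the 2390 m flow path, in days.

Hydraulic gradient i = (147.99 − 142.74) / 2390 = 5.25 / 2390 = 0.002197.
Darcy flux q = K · i = 554.0 × 0.002197 = 1.217 m/day.
Seepage velocity v = q / n_e = 1.217 / 0.26 = 4.681 m/day.
Travel time t = L / v = 2390 / 4.681 = 510.6 days.

511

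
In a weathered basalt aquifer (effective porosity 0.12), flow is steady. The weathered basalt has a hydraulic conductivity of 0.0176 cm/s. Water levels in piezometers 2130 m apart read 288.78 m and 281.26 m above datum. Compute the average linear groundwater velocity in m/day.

Convert K: 0.0176 cm/s × 864 = 15.21 m/day.
Hydraulic gradient i = (288.78 − 281.26) / 2130 = 7.52 / 2130 = 0.003531.
Darcy flux q = K · i = 15.21 × 0.003531 = 0.05369 m/day.
Seepage velocity v = q / n_e = 0.05369 / 0.12 = 0.4474 m/day.

0.447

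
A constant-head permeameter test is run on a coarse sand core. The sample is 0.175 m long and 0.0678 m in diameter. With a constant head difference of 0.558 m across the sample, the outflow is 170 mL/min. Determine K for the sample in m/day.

Cross-sectional area A = π·(d/2)² = π × (0.0678/2)² = 0.003610 m².
Convert discharge: 170 mL/min = 2.833e-06 m³/s.
Darcy's law rearranged: K = Q·L / (A·Δh) = 2.833e-06 × 0.175 / (0.003610 × 0.558) = 0.0002461 m/s = 21.27 m/day.

21.3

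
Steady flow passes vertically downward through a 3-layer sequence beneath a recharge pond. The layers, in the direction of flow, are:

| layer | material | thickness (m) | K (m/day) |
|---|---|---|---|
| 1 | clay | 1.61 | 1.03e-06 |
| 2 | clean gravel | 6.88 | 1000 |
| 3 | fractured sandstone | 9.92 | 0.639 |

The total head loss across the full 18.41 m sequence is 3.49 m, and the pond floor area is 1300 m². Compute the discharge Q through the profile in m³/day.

0.00290

Flow is perpendicular to layering, so the layers act in series and the equivalent K is the thickness-weighted harmonic mean.
Total thickness L = 1.61 + 6.88 + 9.92 = 18.41 m.
Σ(b_i/K_i) = 1.61/1.03e-06 + 6.88/1000 + 9.92/0.639 = 1.563e+06 d.
K_eq = L / Σ(b_i/K_i) = 18.41 / 1.563e+06 = 1.178e-05 m/day.
Q = K_eq · A · (Δh/L) = 1.178e-05 × 1300 × (3.49/18.41) = 0.002903 m³/day.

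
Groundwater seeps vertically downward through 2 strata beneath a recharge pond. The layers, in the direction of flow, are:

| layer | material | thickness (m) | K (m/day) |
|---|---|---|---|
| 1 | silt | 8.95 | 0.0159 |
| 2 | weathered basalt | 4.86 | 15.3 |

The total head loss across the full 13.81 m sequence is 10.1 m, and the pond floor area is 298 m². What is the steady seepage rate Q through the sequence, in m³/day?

Flow is perpendicular to layering, so the layers act in series and the equivalent K is the thickness-weighted harmonic mean.
Total thickness L = 8.95 + 4.86 = 13.81 m.
Σ(b_i/K_i) = 8.95/0.0159 + 4.86/15.3 = 563.2 d.
K_eq = L / Σ(b_i/K_i) = 13.81 / 563.2 = 0.02452 m/day.
Q = K_eq · A · (Δh/L) = 0.02452 × 298 × (10.1/13.81) = 5.344 m³/day.

5.34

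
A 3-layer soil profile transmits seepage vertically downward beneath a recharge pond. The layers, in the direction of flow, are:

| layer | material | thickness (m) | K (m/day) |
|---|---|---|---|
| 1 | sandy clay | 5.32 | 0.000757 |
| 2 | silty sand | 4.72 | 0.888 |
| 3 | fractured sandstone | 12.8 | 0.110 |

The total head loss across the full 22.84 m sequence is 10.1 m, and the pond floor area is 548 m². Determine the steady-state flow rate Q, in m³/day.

Flow is perpendicular to layering, so the layers act in series and the equivalent K is the thickness-weighted harmonic mean.
Total thickness L = 5.32 + 4.72 + 12.8 = 22.84 m.
Σ(b_i/K_i) = 5.32/0.000757 + 4.72/0.888 + 12.8/0.110 = 7149 d.
K_eq = L / Σ(b_i/K_i) = 22.84 / 7149 = 0.003195 m/day.
Q = K_eq · A · (Δh/L) = 0.003195 × 548 × (10.1/22.84) = 0.7742 m³/day.

0.774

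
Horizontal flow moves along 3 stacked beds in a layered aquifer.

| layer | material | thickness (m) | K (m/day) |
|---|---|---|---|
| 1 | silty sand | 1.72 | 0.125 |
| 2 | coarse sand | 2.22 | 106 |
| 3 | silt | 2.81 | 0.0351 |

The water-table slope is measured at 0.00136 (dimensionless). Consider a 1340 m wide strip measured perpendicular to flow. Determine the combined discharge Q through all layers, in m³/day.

Flow is parallel to layering, so each bed carries its own Darcy discharge and the transmissivities add.
Σ(K_i·b_i) = 0.125×1.72 + 106×2.22 + 0.0351×2.81 = 235.6 m²/day.
Hydraulic gradient i = 0.00136.
Q = Σ(K_i·b_i) · W · i = 235.6 × 1340 × 0.001360 = 429.4 m³/day.

429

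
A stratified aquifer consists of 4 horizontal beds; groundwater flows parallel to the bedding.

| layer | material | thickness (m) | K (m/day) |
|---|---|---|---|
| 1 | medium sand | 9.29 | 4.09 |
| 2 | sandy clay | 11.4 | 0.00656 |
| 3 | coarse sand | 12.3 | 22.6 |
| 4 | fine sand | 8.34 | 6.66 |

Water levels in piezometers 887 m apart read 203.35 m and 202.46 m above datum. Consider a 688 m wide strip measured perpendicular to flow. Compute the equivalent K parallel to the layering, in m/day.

8.99

Flow is parallel to layering, so each bed carries its own Darcy discharge and the transmissivities add.
Σ(K_i·b_i) = 4.09×9.29 + 0.00656×11.4 + 22.6×12.3 + 6.66×8.34 = 371.6 m²/day.
Total thickness b = 41.33 m, so K_eq = Σ(K_i·b_i)/b = 8.991 m/day.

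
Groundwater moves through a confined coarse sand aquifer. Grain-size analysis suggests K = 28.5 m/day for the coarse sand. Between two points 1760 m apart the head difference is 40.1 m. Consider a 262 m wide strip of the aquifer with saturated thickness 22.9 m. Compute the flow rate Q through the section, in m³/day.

Cross-sectional area A = 262 × 22.9 = 6000 m².
Hydraulic gradient i = Δh / L = 40.1 / 1760 = 0.02278.
Darcy's law: Q = K · A · i = 28.50 × 6000 × 0.02278 = 3896 m³/day.

3900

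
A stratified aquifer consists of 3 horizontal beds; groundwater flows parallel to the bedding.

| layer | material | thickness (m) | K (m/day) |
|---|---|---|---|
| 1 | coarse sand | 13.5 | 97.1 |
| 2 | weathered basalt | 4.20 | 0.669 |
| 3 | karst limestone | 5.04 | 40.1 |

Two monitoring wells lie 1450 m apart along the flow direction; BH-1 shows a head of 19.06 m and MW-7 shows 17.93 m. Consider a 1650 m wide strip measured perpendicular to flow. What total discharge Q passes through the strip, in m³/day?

1950

Flow is parallel to layering, so each bed carries its own Darcy discharge and the transmissivities add.
Σ(K_i·b_i) = 97.1×13.5 + 0.669×4.20 + 40.1×5.04 = 1516 m²/day.
Hydraulic gradient i = (19.06 − 17.93) / 1450 = 1.13 / 1450 = 0.0007793.
Q = Σ(K_i·b_i) · W · i = 1516 × 1650 × 0.0007793 = 1949 m³/day.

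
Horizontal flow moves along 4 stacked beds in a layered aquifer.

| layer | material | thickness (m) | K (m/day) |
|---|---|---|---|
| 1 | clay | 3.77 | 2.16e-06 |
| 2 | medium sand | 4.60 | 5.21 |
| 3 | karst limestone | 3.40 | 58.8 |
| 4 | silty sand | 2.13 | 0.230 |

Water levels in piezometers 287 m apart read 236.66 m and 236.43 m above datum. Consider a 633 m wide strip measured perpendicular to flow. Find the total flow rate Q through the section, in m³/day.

Flow is parallel to layering, so each bed carries its own Darcy discharge and the transmissivities add.
Σ(K_i·b_i) = 2.16e-06×3.77 + 5.21×4.60 + 58.8×3.40 + 0.230×2.13 = 224.4 m²/day.
Hydraulic gradient i = (236.66 − 236.43) / 287 = 0.23 / 287 = 0.0008014.
Q = Σ(K_i·b_i) · W · i = 224.4 × 633 × 0.0008014 = 113.8 m³/day.

114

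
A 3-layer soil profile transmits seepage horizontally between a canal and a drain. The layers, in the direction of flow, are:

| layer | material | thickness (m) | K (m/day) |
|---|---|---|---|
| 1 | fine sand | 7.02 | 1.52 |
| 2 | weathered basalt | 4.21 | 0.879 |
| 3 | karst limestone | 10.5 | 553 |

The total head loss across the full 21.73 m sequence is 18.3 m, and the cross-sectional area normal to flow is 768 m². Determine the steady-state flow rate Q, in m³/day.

Flow is perpendicular to layering, so the layers act in series and the equivalent K is the thickness-weighted harmonic mean.
Total thickness L = 7.02 + 4.21 + 10.5 = 21.73 m.
Σ(b_i/K_i) = 7.02/1.52 + 4.21/0.879 + 10.5/553 = 9.427 d.
K_eq = L / Σ(b_i/K_i) = 21.73 / 9.427 = 2.305 m/day.
Q = K_eq · A · (Δh/L) = 2.305 × 768 × (18.3/21.73) = 1491 m³/day.

1490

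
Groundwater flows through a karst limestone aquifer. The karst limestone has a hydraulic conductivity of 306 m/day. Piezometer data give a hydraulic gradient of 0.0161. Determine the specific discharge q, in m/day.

Hydraulic gradient i = 0.0161.
Specific discharge q = K · i = 306.0 × 0.01610 = 4.927 m/day.

4.93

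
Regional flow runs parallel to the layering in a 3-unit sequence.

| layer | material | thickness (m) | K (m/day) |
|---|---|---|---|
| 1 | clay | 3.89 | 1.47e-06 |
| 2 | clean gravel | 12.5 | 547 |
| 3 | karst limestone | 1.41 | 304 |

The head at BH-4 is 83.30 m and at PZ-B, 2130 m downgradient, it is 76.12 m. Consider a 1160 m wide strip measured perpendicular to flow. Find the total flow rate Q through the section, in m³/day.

Flow is parallel to layering, so each bed carries its own Darcy discharge and the transmissivities add.
Σ(K_i·b_i) = 1.47e-06×3.89 + 547×12.5 + 304×1.41 = 7266 m²/day.
Hydraulic gradient i = (83.30 − 76.12) / 2130 = 7.18 / 2130 = 0.003371.
Q = Σ(K_i·b_i) · W · i = 7266 × 1160 × 0.003371 = 28412 m³/day.

28400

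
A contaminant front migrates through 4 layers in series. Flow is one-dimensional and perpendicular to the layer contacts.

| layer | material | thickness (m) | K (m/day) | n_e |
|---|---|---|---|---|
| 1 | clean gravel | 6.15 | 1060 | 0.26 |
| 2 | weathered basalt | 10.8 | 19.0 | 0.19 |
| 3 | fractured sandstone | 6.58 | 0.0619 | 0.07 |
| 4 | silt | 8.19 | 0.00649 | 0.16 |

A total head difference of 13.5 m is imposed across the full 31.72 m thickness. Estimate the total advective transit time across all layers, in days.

With flow normal to the layers, continuity requires the same specific discharge q through every layer.
Σ(b_i/K_i) = 6.15/1060 + 10.8/19.0 + 6.58/0.0619 + 8.19/0.00649 = 1369 d.
q = Δh / Σ(b_i/K_i) = 13.5 / 1369 = 0.009863 m/day.
In each layer the seepage velocity is v_i = q/n_i, so the layer transit time is t_i = b_i·n_i / q:
  layer 1 (clean gravel): t_1 = 6.15 × 0.26 / 0.009863 = 162.1 d
  layer 2 (weathered basalt): t_2 = 10.8 × 0.19 / 0.009863 = 208.1 d
  layer 3 (fractured sandstone): t_3 = 6.58 × 0.07 / 0.009863 = 46.70 d
  layer 4 (silt): t_4 = 8.19 × 0.16 / 0.009863 = 132.9 d
Total t = Σ t_i = 549.8 days.

550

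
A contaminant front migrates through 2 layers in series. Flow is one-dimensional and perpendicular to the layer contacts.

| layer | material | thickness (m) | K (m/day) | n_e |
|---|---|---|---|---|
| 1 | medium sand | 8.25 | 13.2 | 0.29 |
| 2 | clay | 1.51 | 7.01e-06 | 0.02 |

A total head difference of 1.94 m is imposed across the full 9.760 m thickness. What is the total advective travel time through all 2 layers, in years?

736

With flow normal to the layers, continuity requires the same specific discharge q through every layer.
Σ(b_i/K_i) = 8.25/13.2 + 1.51/7.01e-06 = 2.154e+05 d.
q = Δh / Σ(b_i/K_i) = 1.94 / 2.154e+05 = 9.006e-06 m/day.
In each layer the seepage velocity is v_i = q/n_i, so the layer transit time is t_i = b_i·n_i / q:
  layer 1 (medium sand): t_1 = 8.25 × 0.29 / 9.006e-06 = 2.657e+05 d
  layer 2 (clay): t_2 = 1.51 × 0.02 / 9.006e-06 = 3353 d
Total t = Σ t_i = 2.690e+05 days = 736.5 years.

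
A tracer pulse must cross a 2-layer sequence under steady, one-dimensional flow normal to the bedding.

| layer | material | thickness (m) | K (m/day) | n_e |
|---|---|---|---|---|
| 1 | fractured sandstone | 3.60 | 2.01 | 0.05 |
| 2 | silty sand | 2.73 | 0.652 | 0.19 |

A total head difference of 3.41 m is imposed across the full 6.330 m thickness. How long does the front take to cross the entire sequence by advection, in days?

1.22

With flow normal to the layers, continuity requires the same specific discharge q through every layer.
Σ(b_i/K_i) = 3.60/2.01 + 2.73/0.652 = 5.978 d.
q = Δh / Σ(b_i/K_i) = 3.41 / 5.978 = 0.5704 m/day.
In each layer the seepage velocity is v_i = q/n_i, so the layer transit time is t_i = b_i·n_i / q:
  layer 1 (fractured sandstone): t_1 = 3.60 × 0.05 / 0.5704 = 0.3156 d
  layer 2 (silty sand): t_2 = 2.73 × 0.19 / 0.5704 = 0.9093 d
Total t = Σ t_i = 1.225 days.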